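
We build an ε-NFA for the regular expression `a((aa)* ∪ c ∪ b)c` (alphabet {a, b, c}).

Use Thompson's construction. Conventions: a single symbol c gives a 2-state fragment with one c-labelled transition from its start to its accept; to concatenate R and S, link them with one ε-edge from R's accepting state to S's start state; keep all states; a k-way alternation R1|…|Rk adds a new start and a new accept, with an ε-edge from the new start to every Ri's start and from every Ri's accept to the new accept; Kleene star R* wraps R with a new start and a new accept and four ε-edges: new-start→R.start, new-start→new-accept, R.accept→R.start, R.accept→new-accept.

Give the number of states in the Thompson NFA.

16

Recursing over subexpressions:
Each of the 6 symbol leaves contributes a 2-state fragment.
  aa = 4 states
  (aa)* = 6 states
  (aa)* ∪ c ∪ b = 12 states
  a((aa)* ∪ c ∪ b)c = 16 states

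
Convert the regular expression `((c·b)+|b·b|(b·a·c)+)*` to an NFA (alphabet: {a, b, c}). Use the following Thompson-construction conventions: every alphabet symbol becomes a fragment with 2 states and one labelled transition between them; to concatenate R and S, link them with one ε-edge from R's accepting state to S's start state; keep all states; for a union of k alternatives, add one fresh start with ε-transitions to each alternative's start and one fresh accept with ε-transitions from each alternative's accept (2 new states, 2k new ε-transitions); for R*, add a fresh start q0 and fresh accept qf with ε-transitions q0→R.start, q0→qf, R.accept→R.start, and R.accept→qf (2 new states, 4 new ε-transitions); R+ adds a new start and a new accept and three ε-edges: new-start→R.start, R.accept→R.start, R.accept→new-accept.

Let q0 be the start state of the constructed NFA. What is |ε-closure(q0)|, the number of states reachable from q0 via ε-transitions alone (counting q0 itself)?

8

Compute the ε-closure size of each fragment's start state recursively; a symbol fragment's start has no outgoing ε-edge, so its closure is just itself (size 1).
  c·b — |ε-closure| equals the left operand's closure size = 1 (its accept is not ε-reachable, so the closure stops there)
  (c·b)+ — new start ε-reaches only the body's start; the new accept needs a symbol first: |ε-closure| = 1 + 1 = 2
  b·b — same as the first factor's closure: |ε-closure| = 1
  b·a·c — same as the first factor's closure: |ε-closure| = 1
  (b·a·c)+ — |ε-closure| = 1 + 1 = 2 (the body doesn't accept ε, so the new accept is not reached)
  (c·b)+|b·b|(b·a·c)+ — |ε-closure| = 1 + 2 + 1 + 2 = 6 (the new accept is not ε-reachable since no branch accepts ε)
  ((c·b)+|b·b|(b·a·c)+)* — |ε-closure| = 1 (new start) + 6 (body) + 1 (new accept) = 8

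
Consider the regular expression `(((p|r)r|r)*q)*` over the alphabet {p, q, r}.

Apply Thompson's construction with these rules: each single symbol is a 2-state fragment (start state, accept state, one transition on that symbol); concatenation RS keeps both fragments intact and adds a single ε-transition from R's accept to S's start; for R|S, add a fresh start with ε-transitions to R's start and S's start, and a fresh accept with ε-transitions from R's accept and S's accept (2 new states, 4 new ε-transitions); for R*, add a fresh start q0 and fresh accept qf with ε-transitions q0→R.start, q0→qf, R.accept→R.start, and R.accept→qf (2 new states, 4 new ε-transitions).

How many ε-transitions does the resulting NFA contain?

18

Building bottom-up:
Each of the 5 symbol leaves contributes 0 ε-transitions.
  p|r — 4 ε-transitions
  (p|r)r — 5 ε-transitions
  (p|r)r|r — 9 ε-transitions
  ((p|r)r|r)* — 13 ε-transitions
  ((p|r)r|r)*q — 14 ε-transitions
  (((p|r)r|r)*q)* — 18 ε-transitions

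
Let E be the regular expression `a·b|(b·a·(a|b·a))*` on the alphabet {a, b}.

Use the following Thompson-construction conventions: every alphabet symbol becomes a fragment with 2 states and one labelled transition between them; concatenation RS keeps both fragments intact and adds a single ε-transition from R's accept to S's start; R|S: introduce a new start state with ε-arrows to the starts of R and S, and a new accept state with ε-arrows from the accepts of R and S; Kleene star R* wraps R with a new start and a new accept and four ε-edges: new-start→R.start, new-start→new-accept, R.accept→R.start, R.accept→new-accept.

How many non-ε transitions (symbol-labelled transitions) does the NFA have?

7

Building bottom-up:
Each of the 7 symbol leaves contributes exactly 1 symbol transition.
  a·b → 2 symbol transitions
  b·a → 2 symbol transitions
  a|b·a → 3 symbol transitions
  b·a·(a|b·a) → 5 symbol transitions
  (b·a·(a|b·a))* → 5 symbol transitions
  a·b|(b·a·(a|b·a))* → 7 symbol transitions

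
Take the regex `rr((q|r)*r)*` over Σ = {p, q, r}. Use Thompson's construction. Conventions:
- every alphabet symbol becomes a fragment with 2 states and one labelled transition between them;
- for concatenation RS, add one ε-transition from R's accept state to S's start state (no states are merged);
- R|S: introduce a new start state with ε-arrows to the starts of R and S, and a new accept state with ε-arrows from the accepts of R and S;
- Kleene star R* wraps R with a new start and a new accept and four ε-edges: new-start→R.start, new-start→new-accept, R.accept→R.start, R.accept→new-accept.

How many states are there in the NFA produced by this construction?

16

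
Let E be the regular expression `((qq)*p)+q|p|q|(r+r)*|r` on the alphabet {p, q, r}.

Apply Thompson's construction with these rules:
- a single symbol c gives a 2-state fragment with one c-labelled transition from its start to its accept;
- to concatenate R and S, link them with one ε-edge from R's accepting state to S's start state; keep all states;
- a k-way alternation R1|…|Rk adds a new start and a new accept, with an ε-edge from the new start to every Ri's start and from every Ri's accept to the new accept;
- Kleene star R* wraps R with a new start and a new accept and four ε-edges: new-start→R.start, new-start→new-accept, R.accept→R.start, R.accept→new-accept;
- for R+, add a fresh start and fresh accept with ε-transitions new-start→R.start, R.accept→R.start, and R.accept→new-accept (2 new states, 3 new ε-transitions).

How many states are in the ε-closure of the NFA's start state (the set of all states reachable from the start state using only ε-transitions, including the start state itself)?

14

Compute the ε-closure size of each fragment's start state recursively; a symbol fragment's start has no outgoing ε-edge, so its closure is just itself (size 1).
  qq — same as the first factor's closure: |closure| = 1
  (qq)* — |closure| = 1 (new start) + 1 (body) + 1 (new accept) = 3
  (qq)*p — the left operand accepts ε, so the closure extends into the next operand (via the concat ε-link); |closure| = 3 + 1 = 4
  ((qq)*p)+ — |closure| = 1 + 4 = 5 (the body doesn't accept ε, so the new accept is not reached)
  ((qq)*p)+q — same as the first factor's closure: |closure| = 5
  r+ — |closure| = 1 + 1 = 2 (the body doesn't accept ε, so the new accept is not reached)
  r+r — same as the first factor's closure: |closure| = 2
  (r+r)* — new start has ε-edges to the inner start and to the new accept, so |closure| = 2 + 2 = 4
  ((qq)*p)+q|p|q|(r+r)*|r — |closure| = 1 (new start) + (5 + 1 + 1 + 4 + 1) + 1 (new accept, since some branch ε-reaches its own accept) = 14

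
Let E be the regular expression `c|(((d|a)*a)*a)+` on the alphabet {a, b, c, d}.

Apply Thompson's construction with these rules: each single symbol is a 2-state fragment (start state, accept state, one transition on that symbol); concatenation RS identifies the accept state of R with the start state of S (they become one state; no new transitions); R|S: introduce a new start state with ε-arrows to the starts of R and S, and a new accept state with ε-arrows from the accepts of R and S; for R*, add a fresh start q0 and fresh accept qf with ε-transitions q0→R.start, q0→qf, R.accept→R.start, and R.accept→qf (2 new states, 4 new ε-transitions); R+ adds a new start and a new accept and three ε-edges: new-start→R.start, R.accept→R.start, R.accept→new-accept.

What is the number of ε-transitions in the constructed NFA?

Building bottom-up:
Each of the 5 symbol leaves contributes 0 ε-transitions.
  d|a — 4 ε-transitions
  (d|a)* — 8 ε-transitions
  (d|a)*a — 8 ε-transitions
  ((d|a)*a)* — 12 ε-transitions
  ((d|a)*a)*a — 12 ε-transitions
  (((d|a)*a)*a)+ — 15 ε-transitions
  c|(((d|a)*a)*a)+ — 19 ε-transitions

19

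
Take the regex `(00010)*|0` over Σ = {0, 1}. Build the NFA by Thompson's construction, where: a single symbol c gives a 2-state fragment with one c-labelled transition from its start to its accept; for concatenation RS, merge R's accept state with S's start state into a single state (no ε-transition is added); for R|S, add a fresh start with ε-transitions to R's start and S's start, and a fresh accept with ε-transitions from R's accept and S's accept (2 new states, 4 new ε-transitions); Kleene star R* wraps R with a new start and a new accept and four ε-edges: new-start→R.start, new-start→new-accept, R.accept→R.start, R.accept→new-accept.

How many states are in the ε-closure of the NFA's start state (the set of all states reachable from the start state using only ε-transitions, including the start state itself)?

Let C(F) = |ε-closure(F.start)| within fragment F, and note whether F accepts ε. Symbol fragments have C = 1 and do not accept ε. Then:
  00010 → same as the first factor's closure: |ε-closure| = 1
  (00010)* → new start has ε-edges to the inner start and to the new accept, so |ε-closure| = 2 + 1 = 3
  (00010)*|0 → new start ε-reaches every alternative's start; at least one alternative accepts ε, so the union's new accept is reached too: |ε-closure| = 1 + 3 + 1 + 1 = 6

6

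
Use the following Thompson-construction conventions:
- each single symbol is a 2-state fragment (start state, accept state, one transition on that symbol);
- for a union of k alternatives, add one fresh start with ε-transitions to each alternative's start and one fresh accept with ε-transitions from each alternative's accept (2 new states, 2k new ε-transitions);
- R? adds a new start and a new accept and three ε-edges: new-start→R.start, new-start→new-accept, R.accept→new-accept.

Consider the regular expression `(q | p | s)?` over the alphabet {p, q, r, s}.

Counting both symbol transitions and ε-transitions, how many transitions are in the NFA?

Bottom-up over the parse tree:
Each of the 3 symbol leaves contributes 1 transition (1 symbol, 0 ε).
  q | p | s = 9 transitions (3 symbol, 6 ε)
  (q | p | s)? = 12 transitions (3 symbol, 9 ε)

12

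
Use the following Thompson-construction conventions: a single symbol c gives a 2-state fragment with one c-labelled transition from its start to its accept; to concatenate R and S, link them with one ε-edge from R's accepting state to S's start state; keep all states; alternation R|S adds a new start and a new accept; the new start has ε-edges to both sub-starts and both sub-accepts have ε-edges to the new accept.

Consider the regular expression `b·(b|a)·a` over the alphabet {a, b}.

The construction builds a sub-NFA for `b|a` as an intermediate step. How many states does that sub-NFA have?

6

Fragment for `b|a`:
Each of the 2 symbol leaves contributes a 2-state fragment.
  b|a → 6 states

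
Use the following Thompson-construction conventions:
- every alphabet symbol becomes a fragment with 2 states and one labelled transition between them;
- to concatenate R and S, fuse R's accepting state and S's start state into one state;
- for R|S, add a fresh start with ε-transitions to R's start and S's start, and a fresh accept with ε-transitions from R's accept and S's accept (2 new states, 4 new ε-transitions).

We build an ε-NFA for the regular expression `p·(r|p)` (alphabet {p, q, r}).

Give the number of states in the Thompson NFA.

7

Building bottom-up:
Each of the 3 symbol leaves contributes a 2-state fragment.
  r|p → 6 states
  p·(r|p) → 7 states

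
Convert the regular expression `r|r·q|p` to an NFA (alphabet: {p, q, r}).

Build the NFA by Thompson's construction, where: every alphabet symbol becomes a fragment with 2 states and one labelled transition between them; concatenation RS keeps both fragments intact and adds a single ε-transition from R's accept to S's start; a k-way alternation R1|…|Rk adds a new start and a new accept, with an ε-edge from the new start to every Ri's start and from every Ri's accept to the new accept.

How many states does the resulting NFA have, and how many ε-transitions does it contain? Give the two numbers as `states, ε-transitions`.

10, 7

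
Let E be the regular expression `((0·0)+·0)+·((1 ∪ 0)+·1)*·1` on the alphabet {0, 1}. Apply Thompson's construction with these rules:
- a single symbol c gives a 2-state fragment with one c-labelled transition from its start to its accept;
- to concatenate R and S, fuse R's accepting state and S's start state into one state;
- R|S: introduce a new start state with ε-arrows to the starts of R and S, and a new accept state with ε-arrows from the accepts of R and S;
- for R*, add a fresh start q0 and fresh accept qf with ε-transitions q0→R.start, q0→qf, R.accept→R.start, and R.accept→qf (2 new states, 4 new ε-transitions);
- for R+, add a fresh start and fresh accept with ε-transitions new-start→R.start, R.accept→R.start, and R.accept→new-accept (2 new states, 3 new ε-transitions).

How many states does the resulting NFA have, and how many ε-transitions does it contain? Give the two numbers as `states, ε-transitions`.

19, 17

Bottom-up over the parse tree:
Each of the 7 symbol leaves contributes 2 states and 0 ε-transitions.
  0·0 : 3 states, 0 ε-transitions
  (0·0)+ : 5 states, 3 ε-transitions
  (0·0)+·0 : 6 states, 3 ε-transitions
  ((0·0)+·0)+ : 8 states, 6 ε-transitions
  1 ∪ 0 : 6 states, 4 ε-transitions
  (1 ∪ 0)+ : 8 states, 7 ε-transitions
  (1 ∪ 0)+·1 : 9 states, 7 ε-transitions
  ((1 ∪ 0)+·1)* : 11 states, 11 ε-transitions
  ((0·0)+·0)+·((1 ∪ 0)+·1)*·1 : 19 states, 17 ε-transitions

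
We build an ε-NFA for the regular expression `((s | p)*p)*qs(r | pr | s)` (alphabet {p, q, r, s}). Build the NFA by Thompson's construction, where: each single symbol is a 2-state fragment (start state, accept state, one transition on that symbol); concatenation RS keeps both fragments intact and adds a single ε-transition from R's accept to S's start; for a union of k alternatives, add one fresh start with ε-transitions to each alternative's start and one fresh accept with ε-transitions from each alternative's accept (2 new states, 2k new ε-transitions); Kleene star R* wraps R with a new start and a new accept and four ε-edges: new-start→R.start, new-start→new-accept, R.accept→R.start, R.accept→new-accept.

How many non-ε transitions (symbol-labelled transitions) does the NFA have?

Bottom-up over the parse tree:
Each of the 9 symbol leaves contributes exactly 1 symbol transition.
  s | p → 2 symbol transitions
  (s | p)* → 2 symbol transitions
  (s | p)*p → 3 symbol transitions
  ((s | p)*p)* → 3 symbol transitions
  pr → 2 symbol transitions
  r | pr | s → 4 symbol transitions
  ((s | p)*p)*qs(r | pr | s) → 9 symbol transitions

9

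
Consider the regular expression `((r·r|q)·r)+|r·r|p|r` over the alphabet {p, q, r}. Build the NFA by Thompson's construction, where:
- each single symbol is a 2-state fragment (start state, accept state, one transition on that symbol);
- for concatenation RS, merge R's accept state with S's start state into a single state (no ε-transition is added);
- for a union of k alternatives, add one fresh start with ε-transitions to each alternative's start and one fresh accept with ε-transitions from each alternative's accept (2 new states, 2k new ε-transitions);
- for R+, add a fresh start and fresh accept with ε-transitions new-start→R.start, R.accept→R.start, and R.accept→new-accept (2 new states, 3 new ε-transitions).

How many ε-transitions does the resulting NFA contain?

Recursing over subexpressions:
Each of the 8 symbol leaves contributes 0 ε-transitions.
  r·r → 0 ε-transitions
  r·r|q → 4 ε-transitions
  (r·r|q)·r → 4 ε-transitions
  ((r·r|q)·r)+ → 7 ε-transitions
  r·r → 0 ε-transitions
  ((r·r|q)·r)+|r·r|p|r → 15 ε-transitions

15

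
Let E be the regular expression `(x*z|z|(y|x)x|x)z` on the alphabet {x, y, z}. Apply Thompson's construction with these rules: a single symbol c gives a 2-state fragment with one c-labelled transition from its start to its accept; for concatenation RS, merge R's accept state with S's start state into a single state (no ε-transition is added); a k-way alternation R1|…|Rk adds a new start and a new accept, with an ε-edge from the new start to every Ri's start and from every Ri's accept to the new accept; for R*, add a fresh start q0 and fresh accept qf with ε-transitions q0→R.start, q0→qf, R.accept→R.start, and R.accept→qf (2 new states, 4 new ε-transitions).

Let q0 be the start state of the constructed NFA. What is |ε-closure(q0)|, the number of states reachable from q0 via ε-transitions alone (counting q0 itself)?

9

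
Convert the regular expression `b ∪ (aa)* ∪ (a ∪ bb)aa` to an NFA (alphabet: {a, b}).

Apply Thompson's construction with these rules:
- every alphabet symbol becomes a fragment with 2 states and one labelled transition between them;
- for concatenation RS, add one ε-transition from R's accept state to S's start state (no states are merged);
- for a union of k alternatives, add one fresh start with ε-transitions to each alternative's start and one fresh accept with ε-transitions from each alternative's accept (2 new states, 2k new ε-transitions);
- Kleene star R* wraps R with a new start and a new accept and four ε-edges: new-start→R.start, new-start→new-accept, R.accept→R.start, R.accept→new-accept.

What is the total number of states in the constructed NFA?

22

By structural recursion:
Each of the 8 symbol leaves contributes a 2-state fragment.
  aa = 4 states
  (aa)* = 6 states
  bb = 4 states
  a ∪ bb = 8 states
  (a ∪ bb)aa = 12 states
  b ∪ (aa)* ∪ (a ∪ bb)aa = 22 states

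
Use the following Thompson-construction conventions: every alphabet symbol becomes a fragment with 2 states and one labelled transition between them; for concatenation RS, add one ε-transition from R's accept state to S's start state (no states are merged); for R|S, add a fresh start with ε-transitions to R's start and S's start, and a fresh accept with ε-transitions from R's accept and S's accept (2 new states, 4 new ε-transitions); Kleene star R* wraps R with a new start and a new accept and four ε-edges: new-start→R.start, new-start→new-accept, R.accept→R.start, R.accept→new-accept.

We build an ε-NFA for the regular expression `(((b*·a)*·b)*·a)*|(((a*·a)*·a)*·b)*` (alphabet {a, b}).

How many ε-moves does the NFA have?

Building bottom-up:
Each of the 8 symbol leaves contributes 0 ε-transitions.
  b* = 4 ε-transitions
  b*·a = 5 ε-transitions
  (b*·a)* = 9 ε-transitions
  (b*·a)*·b = 10 ε-transitions
  ((b*·a)*·b)* = 14 ε-transitions
  ((b*·a)*·b)*·a = 15 ε-transitions
  (((b*·a)*·b)*·a)* = 19 ε-transitions
  a* = 4 ε-transitions
  a*·a = 5 ε-transitions
  (a*·a)* = 9 ε-transitions
  (a*·a)*·a = 10 ε-transitions
  ((a*·a)*·a)* = 14 ε-transitions
  ((a*·a)*·a)*·b = 15 ε-transitions
  (((a*·a)*·a)*·b)* = 19 ε-transitions
  (((b*·a)*·b)*·a)*|(((a*·a)*·a)*·b)* = 42 ε-transitions

42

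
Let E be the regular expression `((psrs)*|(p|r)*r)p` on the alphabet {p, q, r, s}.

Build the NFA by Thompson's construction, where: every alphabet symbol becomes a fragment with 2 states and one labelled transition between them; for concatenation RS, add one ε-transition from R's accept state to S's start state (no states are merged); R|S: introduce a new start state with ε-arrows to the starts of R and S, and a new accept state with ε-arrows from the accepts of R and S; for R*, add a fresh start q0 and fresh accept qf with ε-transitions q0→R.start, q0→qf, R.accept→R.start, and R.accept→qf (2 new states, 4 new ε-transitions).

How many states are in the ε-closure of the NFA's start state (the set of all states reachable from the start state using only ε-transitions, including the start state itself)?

Work bottom-up. For each fragment F, track |ε-closure(F.start)| and whether F's accept lies in that closure (i.e. whether F accepts ε). A single-symbol fragment has closure size 1 and does not accept ε.
  psrs — same as the first factor's closure: C = 1
  (psrs)* — the star's fresh start ε-reaches both the body's start and the fresh accept: C = 2 + 1 = 3
  p|r — new start ε-reaches every alternative's start; none of them accept ε, so the new accept is not reached: C = 1 + 1 + 1 = 3
  (p|r)* — the star's fresh start ε-reaches both the body's start and the fresh accept: C = 2 + 3 = 5
  (p|r)*r — C = 5 + 1 = 6 (closure spills across the concat boundary because the left factor accepts ε)
  (psrs)*|(p|r)*r — new start ε-reaches every alternative's start; at least one alternative accepts ε, so the union's new accept is reached too: C = 1 + 3 + 6 + 1 = 11
  ((psrs)*|(p|r)*r)p — the left operand accepts ε, so the closure extends into the next operand (via the concat ε-link); C = 11 + 1 = 12

12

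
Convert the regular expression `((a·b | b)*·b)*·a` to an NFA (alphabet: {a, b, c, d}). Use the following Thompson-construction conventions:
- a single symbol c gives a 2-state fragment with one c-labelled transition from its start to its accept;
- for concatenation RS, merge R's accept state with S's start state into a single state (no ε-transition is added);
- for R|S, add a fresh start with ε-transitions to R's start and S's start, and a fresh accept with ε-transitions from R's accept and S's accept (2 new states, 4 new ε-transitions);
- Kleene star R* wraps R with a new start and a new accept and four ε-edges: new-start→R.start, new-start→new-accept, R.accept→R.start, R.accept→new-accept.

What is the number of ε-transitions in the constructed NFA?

Per subexpression:
Each of the 5 symbol leaves contributes 0 ε-transitions.
  a·b : 0 ε-transitions
  a·b | b : 4 ε-transitions
  (a·b | b)* : 8 ε-transitions
  (a·b | b)*·b : 8 ε-transitions
  ((a·b | b)*·b)* : 12 ε-transitions
  ((a·b | b)*·b)*·a : 12 ε-transitions

12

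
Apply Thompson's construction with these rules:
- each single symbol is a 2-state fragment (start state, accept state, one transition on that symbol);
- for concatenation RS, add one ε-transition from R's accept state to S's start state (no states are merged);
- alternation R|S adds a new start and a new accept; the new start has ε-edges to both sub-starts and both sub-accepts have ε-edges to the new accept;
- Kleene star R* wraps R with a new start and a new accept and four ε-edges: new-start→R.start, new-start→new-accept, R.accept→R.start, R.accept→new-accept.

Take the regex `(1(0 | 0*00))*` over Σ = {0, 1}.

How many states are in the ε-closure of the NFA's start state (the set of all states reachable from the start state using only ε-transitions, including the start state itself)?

Let C(F) = |ε-closure(F.start)| within fragment F, and note whether F accepts ε. Symbol fragments have C = 1 and do not accept ε. Then:
  0* — new start has ε-edges to the inner start and to the new accept, so |ε-closure| = 2 + 1 = 3
  0*00 — |ε-closure| = 3 + 1 = 4 (closure spills across the concat boundary because the left factor accepts ε)
  0 | 0*00 — new start ε-reaches every alternative's start; none of them accept ε, so the new accept is not reached: |ε-closure| = 1 + 1 + 4 = 6
  1(0 | 0*00) — same as the first factor's closure: |ε-closure| = 1
  (1(0 | 0*00))* — new start has ε-edges to the inner start and to the new accept, so |ε-closure| = 2 + 1 = 3

3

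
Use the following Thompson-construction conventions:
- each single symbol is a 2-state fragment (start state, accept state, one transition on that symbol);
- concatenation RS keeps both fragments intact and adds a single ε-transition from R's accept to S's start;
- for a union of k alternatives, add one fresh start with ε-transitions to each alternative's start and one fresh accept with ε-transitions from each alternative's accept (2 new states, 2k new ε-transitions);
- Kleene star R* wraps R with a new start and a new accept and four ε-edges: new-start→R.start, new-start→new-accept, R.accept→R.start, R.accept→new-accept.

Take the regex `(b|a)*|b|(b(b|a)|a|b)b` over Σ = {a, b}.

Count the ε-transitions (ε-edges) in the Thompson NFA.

26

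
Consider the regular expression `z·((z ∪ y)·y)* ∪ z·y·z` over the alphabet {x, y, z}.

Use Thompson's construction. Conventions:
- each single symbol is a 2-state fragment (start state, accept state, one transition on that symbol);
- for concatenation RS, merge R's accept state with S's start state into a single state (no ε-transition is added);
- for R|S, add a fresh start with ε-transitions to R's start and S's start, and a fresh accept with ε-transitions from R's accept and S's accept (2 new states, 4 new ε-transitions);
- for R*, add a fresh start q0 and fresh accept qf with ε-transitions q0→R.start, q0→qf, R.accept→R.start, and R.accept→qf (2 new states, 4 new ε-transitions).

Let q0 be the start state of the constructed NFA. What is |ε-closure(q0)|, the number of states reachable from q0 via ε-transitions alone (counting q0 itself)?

Compute the ε-closure size of each fragment's start state recursively; a symbol fragment's start has no outgoing ε-edge, so its closure is just itself (size 1).
  z ∪ y — new start ε-reaches every alternative's start; none of them accept ε, so the new accept is not reached: C = 1 + 1 + 1 = 3
  (z ∪ y)·y — C equals the left operand's closure size = 3 (its accept is not ε-reachable, so the closure stops there)
  ((z ∪ y)·y)* — C = 1 (new start) + 3 (body) + 1 (new accept) = 5
  z·((z ∪ y)·y)* — C equals the left operand's closure size = 1 (its accept is not ε-reachable, so the closure stops there)
  z·y·z — same as the first factor's closure: C = 1
  z·((z ∪ y)·y)* ∪ z·y·z — C = 1 + 1 + 1 = 3 (the new accept is not ε-reachable since no branch accepts ε)

3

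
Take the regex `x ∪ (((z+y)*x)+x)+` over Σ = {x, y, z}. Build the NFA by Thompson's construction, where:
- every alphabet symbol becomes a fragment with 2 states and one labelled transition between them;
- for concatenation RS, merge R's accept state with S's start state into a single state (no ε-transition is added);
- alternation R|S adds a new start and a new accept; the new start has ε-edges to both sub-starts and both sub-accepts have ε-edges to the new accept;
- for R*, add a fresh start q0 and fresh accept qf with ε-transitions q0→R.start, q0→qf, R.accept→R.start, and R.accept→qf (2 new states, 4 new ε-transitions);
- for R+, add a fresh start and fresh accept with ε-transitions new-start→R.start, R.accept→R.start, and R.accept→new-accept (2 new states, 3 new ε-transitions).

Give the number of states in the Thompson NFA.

Recursing over subexpressions:
Each of the 5 symbol leaves contributes a 2-state fragment.
  z+ : 4 states
  z+y : 5 states
  (z+y)* : 7 states
  (z+y)*x : 8 states
  ((z+y)*x)+ : 10 states
  ((z+y)*x)+x : 11 states
  (((z+y)*x)+x)+ : 13 states
  x ∪ (((z+y)*x)+x)+ : 17 states

17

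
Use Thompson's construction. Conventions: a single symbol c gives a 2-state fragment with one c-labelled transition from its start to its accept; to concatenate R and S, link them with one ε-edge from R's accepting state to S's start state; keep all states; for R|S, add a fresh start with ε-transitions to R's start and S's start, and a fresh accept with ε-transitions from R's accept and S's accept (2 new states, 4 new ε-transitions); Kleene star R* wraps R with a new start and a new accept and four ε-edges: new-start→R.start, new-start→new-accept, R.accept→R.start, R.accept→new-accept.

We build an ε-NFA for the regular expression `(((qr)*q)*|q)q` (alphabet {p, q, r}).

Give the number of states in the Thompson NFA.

16

By structural recursion:
Each of the 5 symbol leaves contributes a 2-state fragment.
  qr → 4 states
  (qr)* → 6 states
  (qr)*q → 8 states
  ((qr)*q)* → 10 states
  ((qr)*q)*|q → 14 states
  (((qr)*q)*|q)q → 16 states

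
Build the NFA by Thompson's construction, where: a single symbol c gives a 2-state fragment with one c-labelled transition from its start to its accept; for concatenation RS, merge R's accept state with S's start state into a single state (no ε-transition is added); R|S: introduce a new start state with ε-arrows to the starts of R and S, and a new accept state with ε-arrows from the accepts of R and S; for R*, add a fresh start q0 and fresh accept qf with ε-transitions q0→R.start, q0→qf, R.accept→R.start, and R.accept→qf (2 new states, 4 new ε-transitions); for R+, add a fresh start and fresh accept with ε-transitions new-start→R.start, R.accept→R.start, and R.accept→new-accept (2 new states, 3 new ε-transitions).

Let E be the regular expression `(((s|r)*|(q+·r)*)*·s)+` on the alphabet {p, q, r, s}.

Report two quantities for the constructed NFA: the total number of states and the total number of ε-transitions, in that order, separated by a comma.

By structural recursion:
Each of the 5 symbol leaves contributes 2 states and 0 ε-transitions.
  s|r → 6 states, 4 ε-transitions
  (s|r)* → 8 states, 8 ε-transitions
  q+ → 4 states, 3 ε-transitions
  q+·r → 5 states, 3 ε-transitions
  (q+·r)* → 7 states, 7 ε-transitions
  (s|r)*|(q+·r)* → 17 states, 19 ε-transitions
  ((s|r)*|(q+·r)*)* → 19 states, 23 ε-transitions
  ((s|r)*|(q+·r)*)*·s → 20 states, 23 ε-transitions
  (((s|r)*|(q+·r)*)*·s)+ → 22 states, 26 ε-transitions

22, 26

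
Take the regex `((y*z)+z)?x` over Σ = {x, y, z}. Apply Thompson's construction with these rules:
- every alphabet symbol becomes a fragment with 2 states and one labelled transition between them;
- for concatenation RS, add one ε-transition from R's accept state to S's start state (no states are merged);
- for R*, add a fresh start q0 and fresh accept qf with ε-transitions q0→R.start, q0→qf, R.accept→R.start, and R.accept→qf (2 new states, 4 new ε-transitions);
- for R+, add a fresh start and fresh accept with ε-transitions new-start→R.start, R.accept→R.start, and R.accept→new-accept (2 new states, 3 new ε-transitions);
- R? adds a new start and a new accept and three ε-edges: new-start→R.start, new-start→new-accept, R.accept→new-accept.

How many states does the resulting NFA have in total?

Recursing over subexpressions:
Each of the 4 symbol leaves contributes a 2-state fragment.
  y* → 4 states
  y*z → 6 states
  (y*z)+ → 8 states
  (y*z)+z → 10 states
  ((y*z)+z)? → 12 states
  ((y*z)+z)?x → 14 states

14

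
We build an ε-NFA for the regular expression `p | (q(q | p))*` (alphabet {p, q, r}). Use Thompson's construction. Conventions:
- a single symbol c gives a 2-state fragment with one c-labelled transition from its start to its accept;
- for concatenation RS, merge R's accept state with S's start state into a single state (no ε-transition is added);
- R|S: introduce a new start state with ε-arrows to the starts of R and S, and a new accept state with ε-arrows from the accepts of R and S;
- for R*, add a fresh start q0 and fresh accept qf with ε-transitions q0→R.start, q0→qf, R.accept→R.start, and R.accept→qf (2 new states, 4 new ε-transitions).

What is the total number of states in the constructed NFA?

Building bottom-up:
Each of the 4 symbol leaves contributes a 2-state fragment.
  q | p — 6 states
  q(q | p) — 7 states
  (q(q | p))* — 9 states
  p | (q(q | p))* — 13 states

13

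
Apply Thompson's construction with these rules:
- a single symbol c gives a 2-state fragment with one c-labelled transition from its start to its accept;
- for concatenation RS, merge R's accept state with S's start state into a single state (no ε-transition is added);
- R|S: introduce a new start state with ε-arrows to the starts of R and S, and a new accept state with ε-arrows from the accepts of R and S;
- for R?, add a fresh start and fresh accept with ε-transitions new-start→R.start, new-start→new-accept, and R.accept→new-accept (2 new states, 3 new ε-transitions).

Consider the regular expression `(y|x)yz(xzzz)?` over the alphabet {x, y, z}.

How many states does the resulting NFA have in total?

14

Bottom-up over the parse tree:
Each of the 8 symbol leaves contributes a 2-state fragment.
  y|x : 6 states
  xzzz : 5 states
  (xzzz)? : 7 states
  (y|x)yz(xzzz)? : 14 states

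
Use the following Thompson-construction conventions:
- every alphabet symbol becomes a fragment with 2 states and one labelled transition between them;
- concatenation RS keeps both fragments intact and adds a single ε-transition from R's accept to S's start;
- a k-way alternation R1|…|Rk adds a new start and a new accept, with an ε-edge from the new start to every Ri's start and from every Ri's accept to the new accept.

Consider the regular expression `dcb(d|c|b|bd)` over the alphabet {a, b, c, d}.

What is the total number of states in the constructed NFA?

18

Per subexpression:
Each of the 8 symbol leaves contributes a 2-state fragment.
  bd — 4 states
  d|c|b|bd — 12 states
  dcb(d|c|b|bd) — 18 states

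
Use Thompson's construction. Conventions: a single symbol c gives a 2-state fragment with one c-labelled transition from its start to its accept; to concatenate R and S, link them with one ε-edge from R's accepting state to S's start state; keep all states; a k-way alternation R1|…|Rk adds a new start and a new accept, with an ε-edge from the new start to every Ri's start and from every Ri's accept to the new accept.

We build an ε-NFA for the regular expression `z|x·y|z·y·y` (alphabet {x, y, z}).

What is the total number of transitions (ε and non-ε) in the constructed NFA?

15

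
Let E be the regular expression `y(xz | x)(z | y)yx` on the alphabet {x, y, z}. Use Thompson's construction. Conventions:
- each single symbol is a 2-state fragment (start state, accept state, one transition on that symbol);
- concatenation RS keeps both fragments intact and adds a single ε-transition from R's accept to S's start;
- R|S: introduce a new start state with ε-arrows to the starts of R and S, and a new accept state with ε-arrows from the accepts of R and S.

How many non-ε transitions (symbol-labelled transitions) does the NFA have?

Recursing over subexpressions:
Each of the 8 symbol leaves contributes exactly 1 symbol transition.
  xz : 2 symbol transitions
  xz | x : 3 symbol transitions
  z | y : 2 symbol transitions
  y(xz | x)(z | y)yx : 8 symbol transitions

8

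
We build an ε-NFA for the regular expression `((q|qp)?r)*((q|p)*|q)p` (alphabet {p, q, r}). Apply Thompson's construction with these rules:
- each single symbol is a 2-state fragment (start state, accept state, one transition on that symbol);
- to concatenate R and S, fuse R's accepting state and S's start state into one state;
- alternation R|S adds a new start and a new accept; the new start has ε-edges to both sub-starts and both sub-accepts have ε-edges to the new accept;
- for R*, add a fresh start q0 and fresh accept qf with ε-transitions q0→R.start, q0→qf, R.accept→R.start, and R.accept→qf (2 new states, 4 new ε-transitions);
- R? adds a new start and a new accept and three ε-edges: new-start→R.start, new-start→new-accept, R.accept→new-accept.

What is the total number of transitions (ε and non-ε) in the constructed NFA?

Per subexpression:
Each of the 8 symbol leaves contributes 1 transition (1 symbol, 0 ε).
  qp : 2 transitions (2 symbol, 0 ε)
  q|qp : 7 transitions (3 symbol, 4 ε)
  (q|qp)? : 10 transitions (3 symbol, 7 ε)
  (q|qp)?r : 11 transitions (4 symbol, 7 ε)
  ((q|qp)?r)* : 15 transitions (4 symbol, 11 ε)
  q|p : 6 transitions (2 symbol, 4 ε)
  (q|p)* : 10 transitions (2 symbol, 8 ε)
  (q|p)*|q : 15 transitions (3 symbol, 12 ε)
  ((q|qp)?r)*((q|p)*|q)p : 31 transitions (8 symbol, 23 ε)

31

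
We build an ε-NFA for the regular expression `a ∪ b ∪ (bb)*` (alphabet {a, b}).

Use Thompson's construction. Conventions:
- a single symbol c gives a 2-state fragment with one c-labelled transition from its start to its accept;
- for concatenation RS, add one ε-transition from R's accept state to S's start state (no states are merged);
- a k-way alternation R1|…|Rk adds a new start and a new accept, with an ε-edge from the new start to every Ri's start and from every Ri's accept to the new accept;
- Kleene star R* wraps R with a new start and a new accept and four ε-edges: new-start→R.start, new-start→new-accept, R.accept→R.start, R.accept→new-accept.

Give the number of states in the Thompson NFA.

12

By structural recursion:
Each of the 4 symbol leaves contributes a 2-state fragment.
  bb : 4 states
  (bb)* : 6 states
  a ∪ b ∪ (bb)* : 12 states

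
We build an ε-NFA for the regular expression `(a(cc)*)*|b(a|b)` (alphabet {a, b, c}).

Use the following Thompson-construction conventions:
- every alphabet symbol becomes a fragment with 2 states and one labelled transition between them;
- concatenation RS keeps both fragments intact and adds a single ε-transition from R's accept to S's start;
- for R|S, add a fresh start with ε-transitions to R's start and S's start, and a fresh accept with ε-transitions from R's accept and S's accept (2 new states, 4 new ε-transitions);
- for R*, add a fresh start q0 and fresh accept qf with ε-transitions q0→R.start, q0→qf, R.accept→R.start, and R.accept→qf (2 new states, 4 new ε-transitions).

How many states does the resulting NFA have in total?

20

Recursing over subexpressions:
Each of the 6 symbol leaves contributes a 2-state fragment.
  cc : 4 states
  (cc)* : 6 states
  a(cc)* : 8 states
  (a(cc)*)* : 10 states
  a|b : 6 states
  b(a|b) : 8 states
  (a(cc)*)*|b(a|b) : 20 states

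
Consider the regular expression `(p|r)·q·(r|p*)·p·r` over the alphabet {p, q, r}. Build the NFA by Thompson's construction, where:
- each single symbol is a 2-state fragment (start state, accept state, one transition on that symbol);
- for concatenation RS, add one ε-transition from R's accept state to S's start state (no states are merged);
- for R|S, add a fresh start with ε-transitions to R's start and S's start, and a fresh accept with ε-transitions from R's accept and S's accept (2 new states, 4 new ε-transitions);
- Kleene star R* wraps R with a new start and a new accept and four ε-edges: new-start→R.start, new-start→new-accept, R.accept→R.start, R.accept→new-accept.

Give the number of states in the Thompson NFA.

Per subexpression:
Each of the 7 symbol leaves contributes a 2-state fragment.
  p|r → 6 states
  p* → 4 states
  r|p* → 8 states
  (p|r)·q·(r|p*)·p·r → 20 states

20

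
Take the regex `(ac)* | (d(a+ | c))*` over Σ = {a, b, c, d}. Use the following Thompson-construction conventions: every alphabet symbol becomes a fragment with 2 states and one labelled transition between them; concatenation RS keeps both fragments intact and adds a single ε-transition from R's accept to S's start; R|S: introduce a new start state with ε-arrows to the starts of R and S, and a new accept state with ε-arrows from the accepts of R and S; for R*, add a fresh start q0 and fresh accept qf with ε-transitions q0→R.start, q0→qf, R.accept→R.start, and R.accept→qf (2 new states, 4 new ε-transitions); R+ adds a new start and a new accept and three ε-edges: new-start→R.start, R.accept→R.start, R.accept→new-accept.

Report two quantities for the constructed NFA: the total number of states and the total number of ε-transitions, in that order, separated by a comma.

20, 21

Recursing over subexpressions:
Each of the 5 symbol leaves contributes 2 states and 0 ε-transitions.
  ac : 4 states, 1 ε-transition
  (ac)* : 6 states, 5 ε-transitions
  a+ : 4 states, 3 ε-transitions
  a+ | c : 8 states, 7 ε-transitions
  d(a+ | c) : 10 states, 8 ε-transitions
  (d(a+ | c))* : 12 states, 12 ε-transitions
  (ac)* | (d(a+ | c))* : 20 states, 21 ε-transitions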